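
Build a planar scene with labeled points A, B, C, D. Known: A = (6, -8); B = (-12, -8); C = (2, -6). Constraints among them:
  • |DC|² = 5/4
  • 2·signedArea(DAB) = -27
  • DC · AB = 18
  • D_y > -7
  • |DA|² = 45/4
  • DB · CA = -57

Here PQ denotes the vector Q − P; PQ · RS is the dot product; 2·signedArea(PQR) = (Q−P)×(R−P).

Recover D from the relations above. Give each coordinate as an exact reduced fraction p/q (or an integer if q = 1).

D = (3, -13/2)

1. D_x = 3  [DB · CA = -57 ∩ DC · AB = 18]
2. D_y = -13/2  [DB · CA = -57 ∩ DC · AB = 18]
   → D = (3, -13/2)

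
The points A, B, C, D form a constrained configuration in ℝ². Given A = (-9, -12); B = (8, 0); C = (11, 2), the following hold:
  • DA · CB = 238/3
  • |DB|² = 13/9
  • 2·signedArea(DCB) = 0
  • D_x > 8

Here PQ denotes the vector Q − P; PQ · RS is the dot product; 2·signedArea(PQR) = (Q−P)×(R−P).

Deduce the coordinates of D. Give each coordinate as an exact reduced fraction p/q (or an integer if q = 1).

1. D_x = 9  [2·signedArea(DCB) = 0 ∩ DA · CB = 238/3]
2. D_y = 2/3  [2·signedArea(DCB) = 0 ∩ DA · CB = 238/3]
   → D = (9, 2/3)

D = (9, 2/3)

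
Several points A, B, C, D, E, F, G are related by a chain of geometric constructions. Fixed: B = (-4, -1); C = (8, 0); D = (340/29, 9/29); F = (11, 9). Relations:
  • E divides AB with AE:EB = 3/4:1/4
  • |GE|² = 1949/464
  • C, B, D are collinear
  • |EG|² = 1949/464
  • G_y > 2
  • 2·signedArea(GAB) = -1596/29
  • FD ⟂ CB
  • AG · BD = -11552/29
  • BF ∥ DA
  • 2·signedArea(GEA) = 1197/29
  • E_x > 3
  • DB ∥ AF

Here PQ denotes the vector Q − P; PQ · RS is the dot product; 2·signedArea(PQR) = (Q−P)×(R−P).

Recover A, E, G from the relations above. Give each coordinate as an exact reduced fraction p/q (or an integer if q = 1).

A = (775/29, 299/29)
E = (427/116, 53/29)
G = (2, 3)

1. A_x = 775/29  [DB ∥ AF ∩ BF ∥ DA]
2. A_y = 299/29  [DB ∥ AF ∩ BF ∥ DA]
   → A = (775/29, 299/29)
3. E_x = 427/116  [E divides AB with AE:EB = 3/4:1/4]
4. E_y = 53/29  [E divides AB with AE:EB = 3/4:1/4]
   → E = (427/116, 53/29)
5. G_x = 2  [2·signedArea(GAB) = -1596/29 ∩ AG · BD = -11552/29]
6. G_y = 3  [2·signedArea(GAB) = -1596/29 ∩ AG · BD = -11552/29]
   → G = (2, 3)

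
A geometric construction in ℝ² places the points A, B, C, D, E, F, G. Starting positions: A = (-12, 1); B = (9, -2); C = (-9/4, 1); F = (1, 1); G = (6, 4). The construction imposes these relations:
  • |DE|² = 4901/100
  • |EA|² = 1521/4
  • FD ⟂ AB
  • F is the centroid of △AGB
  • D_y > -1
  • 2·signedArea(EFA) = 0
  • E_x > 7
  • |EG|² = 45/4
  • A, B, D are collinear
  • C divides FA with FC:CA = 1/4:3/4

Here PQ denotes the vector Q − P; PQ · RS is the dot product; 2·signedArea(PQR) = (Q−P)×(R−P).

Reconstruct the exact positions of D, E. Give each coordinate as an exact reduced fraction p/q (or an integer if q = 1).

1. D_x = 37/50  [A, B, D are collinear ∩ FD ⟂ AB]
2. D_y = -41/50  [A, B, D are collinear ∩ FD ⟂ AB]
   → D = (37/50, -41/50)
3. E_y = 1  [2·signedArea(EFA) = 0]
4. E_x = 15/2  [|EG|² = 45/4]
   → E = (15/2, 1)

D = (37/50, -41/50)
E = (15/2, 1)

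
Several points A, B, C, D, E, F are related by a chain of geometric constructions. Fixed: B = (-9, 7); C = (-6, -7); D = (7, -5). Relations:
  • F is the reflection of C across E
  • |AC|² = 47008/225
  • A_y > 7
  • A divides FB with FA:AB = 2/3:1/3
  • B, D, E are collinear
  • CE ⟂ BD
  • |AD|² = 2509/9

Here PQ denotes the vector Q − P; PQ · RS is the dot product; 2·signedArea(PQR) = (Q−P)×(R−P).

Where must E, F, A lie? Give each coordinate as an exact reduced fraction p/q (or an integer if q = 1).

1. E_x = -9/25  [B, D, E are collinear ∩ CE ⟂ BD]
2. E_y = 13/25  [B, D, E are collinear ∩ CE ⟂ BD]
   → E = (-9/25, 13/25)
3. F_x = 132/25  [F is the reflection of C across E]
4. F_y = 201/25  [F is the reflection of C across E]
   → F = (132/25, 201/25)
5. A_x = -106/25  [A divides FB with FA:AB = 2/3:1/3]
6. A_y = 551/75  [A divides FB with FA:AB = 2/3:1/3]
   → A = (-106/25, 551/75)

A = (-106/25, 551/75)
E = (-9/25, 13/25)
F = (132/25, 201/25)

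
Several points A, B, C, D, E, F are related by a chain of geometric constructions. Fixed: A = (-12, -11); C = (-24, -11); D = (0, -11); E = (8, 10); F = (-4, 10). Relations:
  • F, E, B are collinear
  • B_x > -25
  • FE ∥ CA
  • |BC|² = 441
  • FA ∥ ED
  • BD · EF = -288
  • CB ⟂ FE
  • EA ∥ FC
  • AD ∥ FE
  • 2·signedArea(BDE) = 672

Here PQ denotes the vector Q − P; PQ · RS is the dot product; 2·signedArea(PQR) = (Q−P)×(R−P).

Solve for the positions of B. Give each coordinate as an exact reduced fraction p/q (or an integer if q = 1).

B = (-24, 10)

1. B_x = -24  [F, E, B are collinear ∩ CB ⟂ FE]
2. B_y = 10  [F, E, B are collinear ∩ CB ⟂ FE]
   → B = (-24, 10)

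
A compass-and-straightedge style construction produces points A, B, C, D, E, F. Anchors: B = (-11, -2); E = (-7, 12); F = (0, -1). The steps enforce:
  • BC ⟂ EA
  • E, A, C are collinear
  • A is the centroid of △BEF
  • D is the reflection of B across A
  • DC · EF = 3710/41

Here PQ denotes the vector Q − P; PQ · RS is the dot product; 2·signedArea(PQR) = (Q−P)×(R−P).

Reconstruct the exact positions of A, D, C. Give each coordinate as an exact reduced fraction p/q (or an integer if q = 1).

A = (-6, 3)
C = (-226/41, -57/41)
D = (-1, 8)

1. A_x = -6  [A is the centroid of △BEF]
2. A_y = 3  [A is the centroid of △BEF]
   → A = (-6, 3)
3. D_x = -1  [D is the reflection of B across A]
4. D_y = 8  [D is the reflection of B across A]
   → D = (-1, 8)
5. C_x = -226/41  [E, A, C are collinear ∩ BC ⟂ EA]
6. C_y = -57/41  [E, A, C are collinear ∩ BC ⟂ EA]
   → C = (-226/41, -57/41)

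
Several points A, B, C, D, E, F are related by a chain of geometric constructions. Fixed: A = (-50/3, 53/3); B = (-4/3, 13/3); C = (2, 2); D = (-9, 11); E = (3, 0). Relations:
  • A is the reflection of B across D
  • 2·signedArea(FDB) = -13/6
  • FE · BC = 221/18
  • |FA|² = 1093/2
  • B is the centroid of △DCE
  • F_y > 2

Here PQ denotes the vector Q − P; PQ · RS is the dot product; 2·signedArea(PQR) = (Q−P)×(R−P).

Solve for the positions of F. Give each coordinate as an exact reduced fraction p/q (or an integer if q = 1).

1. F_x = 5/6  [2·signedArea(FDB) = -13/6 ∩ FE · BC = 221/18]
2. F_y = 13/6  [2·signedArea(FDB) = -13/6 ∩ FE · BC = 221/18]
   → F = (5/6, 13/6)

F = (5/6, 13/6)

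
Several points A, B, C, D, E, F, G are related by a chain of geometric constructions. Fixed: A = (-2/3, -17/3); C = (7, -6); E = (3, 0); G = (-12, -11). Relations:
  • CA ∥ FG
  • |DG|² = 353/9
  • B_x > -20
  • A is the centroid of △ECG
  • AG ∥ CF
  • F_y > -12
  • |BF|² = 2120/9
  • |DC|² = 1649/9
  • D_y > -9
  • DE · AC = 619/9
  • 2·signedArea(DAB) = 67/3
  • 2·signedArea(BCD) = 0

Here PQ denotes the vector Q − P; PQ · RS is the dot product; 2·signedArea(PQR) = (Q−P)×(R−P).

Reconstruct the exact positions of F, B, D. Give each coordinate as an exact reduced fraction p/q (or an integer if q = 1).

1. F_x = -13/3  [CA ∥ FG ∩ AG ∥ CF]
2. F_y = -34/3  [CA ∥ FG ∩ AG ∥ CF]
   → F = (-13/3, -34/3)
3. D_x = -19/3  [line -23/3·x + 1/3·y + -412/9 = 0 ∩ |DG|² = 353/9]
4. D_y = -25/3  [line -23/3·x + 1/3·y + -412/9 = 0 ∩ |DG|² = 353/9]
   → D = (-19/3, -25/3)
5. B_x = -59/3  [2·signedArea(BCD) = 0 ∩ 2·signedArea(DAB) = 67/3]
6. B_y = -32/3  [2·signedArea(BCD) = 0 ∩ 2·signedArea(DAB) = 67/3]
   → B = (-59/3, -32/3)

B = (-59/3, -32/3)
D = (-19/3, -25/3)
F = (-13/3, -34/3)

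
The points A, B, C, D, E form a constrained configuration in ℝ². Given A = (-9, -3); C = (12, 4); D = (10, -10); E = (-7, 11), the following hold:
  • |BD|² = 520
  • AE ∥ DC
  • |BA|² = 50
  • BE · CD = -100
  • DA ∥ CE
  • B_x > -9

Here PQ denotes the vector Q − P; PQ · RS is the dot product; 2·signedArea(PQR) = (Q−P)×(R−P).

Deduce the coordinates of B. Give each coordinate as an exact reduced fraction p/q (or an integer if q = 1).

B = (-8, 4)

1. B_x = -8  [line 2·x + 14·y + -40 = 0 ∩ |BA|² = 50]
2. B_y = 4  [line 2·x + 14·y + -40 = 0 ∩ |BA|² = 50]
   → B = (-8, 4)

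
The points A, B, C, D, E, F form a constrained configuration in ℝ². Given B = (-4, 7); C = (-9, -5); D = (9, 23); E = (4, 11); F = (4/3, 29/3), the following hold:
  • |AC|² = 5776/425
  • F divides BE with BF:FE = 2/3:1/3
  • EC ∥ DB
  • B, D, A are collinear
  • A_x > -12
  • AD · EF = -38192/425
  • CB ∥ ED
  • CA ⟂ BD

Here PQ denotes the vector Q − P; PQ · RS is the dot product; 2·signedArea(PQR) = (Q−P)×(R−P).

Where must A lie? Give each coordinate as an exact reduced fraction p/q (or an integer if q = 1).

A = (-5041/425, -1137/425)

1. A_x = -5041/425  [B, D, A are collinear ∩ CA ⟂ BD]
2. A_y = -1137/425  [B, D, A are collinear ∩ CA ⟂ BD]
   → A = (-5041/425, -1137/425)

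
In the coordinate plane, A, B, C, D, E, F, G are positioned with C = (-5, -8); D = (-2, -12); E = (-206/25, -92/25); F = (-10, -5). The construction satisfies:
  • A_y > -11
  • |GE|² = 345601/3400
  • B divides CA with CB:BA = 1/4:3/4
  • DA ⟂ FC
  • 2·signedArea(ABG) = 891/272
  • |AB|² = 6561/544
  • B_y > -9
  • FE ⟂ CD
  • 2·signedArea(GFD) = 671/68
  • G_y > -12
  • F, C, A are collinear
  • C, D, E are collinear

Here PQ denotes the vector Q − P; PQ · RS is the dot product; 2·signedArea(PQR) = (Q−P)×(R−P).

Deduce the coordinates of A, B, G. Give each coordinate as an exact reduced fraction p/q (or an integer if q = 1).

A = (-35/34, -353/34)
B = (-545/136, -1169/136)
G = (-103/68, -761/68)

1. A_x = -35/34  [F, C, A are collinear ∩ DA ⟂ FC]
2. A_y = -353/34  [F, C, A are collinear ∩ DA ⟂ FC]
   → A = (-35/34, -353/34)
3. B_x = -545/136  [B divides CA with CB:BA = 1/4:3/4]
4. B_y = -1169/136  [B divides CA with CB:BA = 1/4:3/4]
   → B = (-545/136, -1169/136)
5. G_x = -103/68  [2·signedArea(GFD) = 671/68 ∩ 2·signedArea(ABG) = 891/272]
6. G_y = -761/68  [2·signedArea(GFD) = 671/68 ∩ 2·signedArea(ABG) = 891/272]
   → G = (-103/68, -761/68)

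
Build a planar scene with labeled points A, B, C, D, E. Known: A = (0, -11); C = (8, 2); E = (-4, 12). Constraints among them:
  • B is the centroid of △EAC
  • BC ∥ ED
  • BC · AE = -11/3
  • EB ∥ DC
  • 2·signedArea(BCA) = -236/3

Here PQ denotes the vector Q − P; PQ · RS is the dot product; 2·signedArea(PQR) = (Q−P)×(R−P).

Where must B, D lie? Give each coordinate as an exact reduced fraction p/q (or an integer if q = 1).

1. B_x = 4/3  [B is the centroid of △EAC]
2. B_y = 1  [B is the centroid of △EAC]
   → B = (4/3, 1)
3. D_x = 8/3  [EB ∥ DC ∩ BC ∥ ED]
4. D_y = 13  [EB ∥ DC ∩ BC ∥ ED]
   → D = (8/3, 13)

B = (4/3, 1)
D = (8/3, 13)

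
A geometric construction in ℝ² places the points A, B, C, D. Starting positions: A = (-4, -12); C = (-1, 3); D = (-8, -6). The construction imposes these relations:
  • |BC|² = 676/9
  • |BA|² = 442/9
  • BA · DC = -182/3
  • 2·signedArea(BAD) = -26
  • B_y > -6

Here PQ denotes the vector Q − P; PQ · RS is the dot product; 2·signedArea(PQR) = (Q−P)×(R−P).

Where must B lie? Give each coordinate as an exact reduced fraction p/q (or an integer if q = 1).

1. B_x = -13/3  [BA · DC = -182/3 ∩ 2·signedArea(BAD) = -26]
2. B_y = -5  [BA · DC = -182/3 ∩ 2·signedArea(BAD) = -26]
   → B = (-13/3, -5)

B = (-13/3, -5)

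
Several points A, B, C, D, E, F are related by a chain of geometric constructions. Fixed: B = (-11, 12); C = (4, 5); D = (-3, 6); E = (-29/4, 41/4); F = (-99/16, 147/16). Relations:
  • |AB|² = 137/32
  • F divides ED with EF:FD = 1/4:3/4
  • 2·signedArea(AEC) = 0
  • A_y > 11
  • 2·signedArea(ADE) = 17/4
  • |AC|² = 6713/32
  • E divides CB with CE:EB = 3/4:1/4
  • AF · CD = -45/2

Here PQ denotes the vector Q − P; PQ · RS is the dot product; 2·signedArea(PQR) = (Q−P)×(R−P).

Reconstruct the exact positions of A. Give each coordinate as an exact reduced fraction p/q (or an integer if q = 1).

A = (-73/8, 89/8)

1. A_x = -73/8  [2·signedArea(AEC) = 0 ∩ AF · CD = -45/2]
2. A_y = 89/8  [2·signedArea(AEC) = 0 ∩ AF · CD = -45/2]
   → A = (-73/8, 89/8)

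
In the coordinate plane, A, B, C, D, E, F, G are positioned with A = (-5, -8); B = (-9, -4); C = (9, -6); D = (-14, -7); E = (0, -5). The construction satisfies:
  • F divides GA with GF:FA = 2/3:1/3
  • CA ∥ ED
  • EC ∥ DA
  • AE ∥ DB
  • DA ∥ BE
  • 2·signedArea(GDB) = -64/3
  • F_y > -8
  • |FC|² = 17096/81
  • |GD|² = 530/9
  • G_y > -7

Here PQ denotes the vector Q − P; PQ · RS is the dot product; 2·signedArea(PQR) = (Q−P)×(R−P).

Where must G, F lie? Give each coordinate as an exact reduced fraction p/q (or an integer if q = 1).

F = (-49/9, -68/9)
G = (-19/3, -20/3)

1. G_x = -19/3  [line -3·x + 5·y + 43/3 = 0 ∩ |GD|² = 530/9]
2. G_y = -20/3  [line -3·x + 5·y + 43/3 = 0 ∩ |GD|² = 530/9]
   → G = (-19/3, -20/3)
3. F_x = -49/9  [F divides GA with GF:FA = 2/3:1/3]
4. F_y = -68/9  [F divides GA with GF:FA = 2/3:1/3]
   → F = (-49/9, -68/9)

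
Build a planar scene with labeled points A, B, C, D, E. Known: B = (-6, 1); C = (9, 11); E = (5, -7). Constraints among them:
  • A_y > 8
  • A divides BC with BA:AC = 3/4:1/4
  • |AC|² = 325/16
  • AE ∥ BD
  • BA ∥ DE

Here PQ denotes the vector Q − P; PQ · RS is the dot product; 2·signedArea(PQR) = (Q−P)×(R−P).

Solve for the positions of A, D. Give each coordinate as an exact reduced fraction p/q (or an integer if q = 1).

1. A_x = 21/4  [A divides BC with BA:AC = 3/4:1/4]
2. A_y = 17/2  [A divides BC with BA:AC = 3/4:1/4]
   → A = (21/4, 17/2)
3. D_x = -25/4  [BA ∥ DE ∩ AE ∥ BD]
4. D_y = -29/2  [BA ∥ DE ∩ AE ∥ BD]
   → D = (-25/4, -29/2)

A = (21/4, 17/2)
D = (-25/4, -29/2)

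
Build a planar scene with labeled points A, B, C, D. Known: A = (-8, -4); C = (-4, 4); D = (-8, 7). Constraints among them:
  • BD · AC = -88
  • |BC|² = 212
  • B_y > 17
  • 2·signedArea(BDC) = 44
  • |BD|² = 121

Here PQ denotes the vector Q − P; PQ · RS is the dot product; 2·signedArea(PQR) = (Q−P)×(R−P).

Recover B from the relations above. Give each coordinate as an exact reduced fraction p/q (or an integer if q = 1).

B = (-8, 18)

1. B_x = -8  [2·signedArea(BDC) = 44 ∩ BD · AC = -88]
2. B_y = 18  [2·signedArea(BDC) = 44 ∩ BD · AC = -88]
   → B = (-8, 18)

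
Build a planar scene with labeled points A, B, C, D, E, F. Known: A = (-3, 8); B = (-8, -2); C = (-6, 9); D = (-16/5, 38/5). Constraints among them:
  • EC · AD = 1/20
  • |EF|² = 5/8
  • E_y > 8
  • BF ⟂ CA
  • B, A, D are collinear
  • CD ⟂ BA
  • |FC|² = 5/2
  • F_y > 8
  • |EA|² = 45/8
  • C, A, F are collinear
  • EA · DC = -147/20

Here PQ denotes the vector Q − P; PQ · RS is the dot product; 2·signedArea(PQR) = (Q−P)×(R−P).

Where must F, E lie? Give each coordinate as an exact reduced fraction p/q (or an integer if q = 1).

1. F_x = -9/2  [C, A, F are collinear ∩ BF ⟂ CA]
2. F_y = 17/2  [C, A, F are collinear ∩ BF ⟂ CA]
   → F = (-9/2, 17/2)
3. E_x = -21/4  [EA · DC = -147/20 ∩ EC · AD = 1/20]
4. E_y = 35/4  [EA · DC = -147/20 ∩ EC · AD = 1/20]
   → E = (-21/4, 35/4)

E = (-21/4, 35/4)
F = (-9/2, 17/2)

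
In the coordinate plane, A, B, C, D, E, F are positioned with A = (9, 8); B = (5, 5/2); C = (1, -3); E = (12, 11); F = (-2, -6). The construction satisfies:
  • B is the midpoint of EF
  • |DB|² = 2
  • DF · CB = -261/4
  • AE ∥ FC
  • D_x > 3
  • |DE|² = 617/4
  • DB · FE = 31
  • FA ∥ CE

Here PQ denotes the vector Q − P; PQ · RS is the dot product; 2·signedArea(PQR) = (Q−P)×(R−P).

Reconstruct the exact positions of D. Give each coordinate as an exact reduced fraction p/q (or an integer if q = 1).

1. D_x = 4  [DF · CB = -261/4 ∩ DB · FE = 31]
2. D_y = 3/2  [DF · CB = -261/4 ∩ DB · FE = 31]
   → D = (4, 3/2)

D = (4, 3/2)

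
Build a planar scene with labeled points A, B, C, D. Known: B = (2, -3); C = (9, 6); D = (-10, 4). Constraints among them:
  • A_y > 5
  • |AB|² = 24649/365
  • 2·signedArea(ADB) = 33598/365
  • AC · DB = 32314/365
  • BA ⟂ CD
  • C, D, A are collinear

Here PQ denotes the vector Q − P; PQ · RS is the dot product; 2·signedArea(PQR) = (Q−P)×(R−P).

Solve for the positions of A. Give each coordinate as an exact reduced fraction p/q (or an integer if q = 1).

A = (416/365, 1888/365)

1. A_x = 416/365  [C, D, A are collinear ∩ BA ⟂ CD]
2. A_y = 1888/365  [C, D, A are collinear ∩ BA ⟂ CD]
   → A = (416/365, 1888/365)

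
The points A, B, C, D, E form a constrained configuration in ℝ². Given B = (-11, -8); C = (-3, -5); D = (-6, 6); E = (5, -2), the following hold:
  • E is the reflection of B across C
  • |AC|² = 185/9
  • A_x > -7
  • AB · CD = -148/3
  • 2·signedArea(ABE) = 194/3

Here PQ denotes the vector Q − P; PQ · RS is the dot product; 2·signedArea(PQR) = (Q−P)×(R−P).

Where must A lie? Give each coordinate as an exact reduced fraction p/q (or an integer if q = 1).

1. A_x = -20/3  [2·signedArea(ABE) = 194/3 ∩ AB · CD = -148/3]
2. A_y = -7/3  [2·signedArea(ABE) = 194/3 ∩ AB · CD = -148/3]
   → A = (-20/3, -7/3)

A = (-20/3, -7/3)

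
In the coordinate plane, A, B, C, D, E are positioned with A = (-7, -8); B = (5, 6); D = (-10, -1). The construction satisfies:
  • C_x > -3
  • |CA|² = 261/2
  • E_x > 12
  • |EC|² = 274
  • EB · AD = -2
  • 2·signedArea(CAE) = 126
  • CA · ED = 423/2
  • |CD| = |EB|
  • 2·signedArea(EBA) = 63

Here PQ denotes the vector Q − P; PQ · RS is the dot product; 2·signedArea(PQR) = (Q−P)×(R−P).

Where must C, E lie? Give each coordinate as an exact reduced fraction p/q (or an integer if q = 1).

C = (-5/2, 5/2)
E = (25/2, 19/2)

1. E_x = 25/2  [2·signedArea(EBA) = 63 ∩ EB · AD = -2]
2. E_y = 19/2  [2·signedArea(EBA) = 63 ∩ EB · AD = -2]
   → E = (25/2, 19/2)
3. C_x = -5/2  [CA · ED = 423/2 ∩ 2·signedArea(CAE) = 126]
4. C_y = 5/2  [CA · ED = 423/2 ∩ 2·signedArea(CAE) = 126]
   → C = (-5/2, 5/2)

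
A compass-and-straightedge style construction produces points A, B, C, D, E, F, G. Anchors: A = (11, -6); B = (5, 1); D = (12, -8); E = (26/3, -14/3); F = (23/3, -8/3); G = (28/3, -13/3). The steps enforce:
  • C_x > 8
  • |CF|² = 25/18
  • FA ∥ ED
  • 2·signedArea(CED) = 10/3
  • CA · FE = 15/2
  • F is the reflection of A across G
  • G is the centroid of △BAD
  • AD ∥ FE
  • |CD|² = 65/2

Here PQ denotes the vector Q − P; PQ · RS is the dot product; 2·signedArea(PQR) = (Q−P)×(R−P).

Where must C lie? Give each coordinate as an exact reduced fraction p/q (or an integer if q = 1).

C = (17/2, -7/2)

1. C_x = 17/2  [CA · FE = 15/2 ∩ 2·signedArea(CED) = 10/3]
2. C_y = -7/2  [CA · FE = 15/2 ∩ 2·signedArea(CED) = 10/3]
   → C = (17/2, -7/2)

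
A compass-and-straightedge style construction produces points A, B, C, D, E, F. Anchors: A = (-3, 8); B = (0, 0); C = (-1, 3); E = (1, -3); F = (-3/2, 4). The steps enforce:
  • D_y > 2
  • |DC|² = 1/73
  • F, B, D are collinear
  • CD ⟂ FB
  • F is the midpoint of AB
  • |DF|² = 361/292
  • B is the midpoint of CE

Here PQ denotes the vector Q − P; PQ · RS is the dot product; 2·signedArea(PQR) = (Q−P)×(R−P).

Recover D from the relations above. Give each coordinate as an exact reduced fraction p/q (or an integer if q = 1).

D = (-81/73, 216/73)

1. D_x = -81/73  [F, B, D are collinear ∩ CD ⟂ FB]
2. D_y = 216/73  [F, B, D are collinear ∩ CD ⟂ FB]
   → D = (-81/73, 216/73)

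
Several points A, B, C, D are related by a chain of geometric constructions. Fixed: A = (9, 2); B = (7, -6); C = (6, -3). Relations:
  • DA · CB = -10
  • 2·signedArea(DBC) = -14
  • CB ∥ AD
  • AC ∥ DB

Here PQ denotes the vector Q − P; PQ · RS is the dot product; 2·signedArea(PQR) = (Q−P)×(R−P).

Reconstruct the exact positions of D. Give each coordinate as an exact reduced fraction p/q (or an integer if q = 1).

1. D_x = 10  [AC ∥ DB ∩ CB ∥ AD]
2. D_y = -1  [AC ∥ DB ∩ CB ∥ AD]
   → D = (10, -1)

D = (10, -1)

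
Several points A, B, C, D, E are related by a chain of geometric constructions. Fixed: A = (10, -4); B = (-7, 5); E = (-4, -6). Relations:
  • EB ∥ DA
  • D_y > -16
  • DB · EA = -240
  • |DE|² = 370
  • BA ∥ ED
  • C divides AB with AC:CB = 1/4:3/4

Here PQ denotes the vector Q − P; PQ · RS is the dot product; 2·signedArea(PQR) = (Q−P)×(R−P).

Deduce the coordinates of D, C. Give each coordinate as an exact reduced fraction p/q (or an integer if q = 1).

C = (23/4, -7/4)
D = (13, -15)

1. D_x = 13  [EB ∥ DA ∩ BA ∥ ED]
2. D_y = -15  [EB ∥ DA ∩ BA ∥ ED]
   → D = (13, -15)
3. C_x = 23/4  [C divides AB with AC:CB = 1/4:3/4]
4. C_y = -7/4  [C divides AB with AC:CB = 1/4:3/4]
   → C = (23/4, -7/4)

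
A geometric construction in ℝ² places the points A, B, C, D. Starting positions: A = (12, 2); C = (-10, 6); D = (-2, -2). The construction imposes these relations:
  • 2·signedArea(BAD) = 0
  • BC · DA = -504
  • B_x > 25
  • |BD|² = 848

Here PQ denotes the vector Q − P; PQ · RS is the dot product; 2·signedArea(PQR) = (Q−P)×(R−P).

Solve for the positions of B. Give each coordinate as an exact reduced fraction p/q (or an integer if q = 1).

1. B_x = 26  [2·signedArea(BAD) = 0 ∩ BC · DA = -504]
2. B_y = 6  [2·signedArea(BAD) = 0 ∩ BC · DA = -504]
   → B = (26, 6)

B = (26, 6)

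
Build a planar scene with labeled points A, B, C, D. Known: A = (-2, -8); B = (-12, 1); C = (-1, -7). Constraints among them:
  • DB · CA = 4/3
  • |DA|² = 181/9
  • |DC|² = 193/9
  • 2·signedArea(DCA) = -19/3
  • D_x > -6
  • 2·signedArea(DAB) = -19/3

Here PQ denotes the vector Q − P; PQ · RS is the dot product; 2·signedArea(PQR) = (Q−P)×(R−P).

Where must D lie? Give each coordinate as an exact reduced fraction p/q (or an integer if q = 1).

1. D_x = -5  [2·signedArea(DAB) = -19/3 ∩ 2·signedArea(DCA) = -19/3]
2. D_y = -14/3  [2·signedArea(DAB) = -19/3 ∩ 2·signedArea(DCA) = -19/3]
   → D = (-5, -14/3)

D = (-5, -14/3)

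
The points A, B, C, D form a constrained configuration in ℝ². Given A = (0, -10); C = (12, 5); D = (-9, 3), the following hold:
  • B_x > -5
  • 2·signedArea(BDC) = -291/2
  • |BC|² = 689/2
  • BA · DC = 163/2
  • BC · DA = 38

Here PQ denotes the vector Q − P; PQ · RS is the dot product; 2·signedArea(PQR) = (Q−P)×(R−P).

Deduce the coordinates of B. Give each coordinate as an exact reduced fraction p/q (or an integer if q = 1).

1. B_x = -9/2  [BC · DA = 38 ∩ 2·signedArea(BDC) = -291/2]
2. B_y = -7/2  [BC · DA = 38 ∩ 2·signedArea(BDC) = -291/2]
   → B = (-9/2, -7/2)

B = (-9/2, -7/2)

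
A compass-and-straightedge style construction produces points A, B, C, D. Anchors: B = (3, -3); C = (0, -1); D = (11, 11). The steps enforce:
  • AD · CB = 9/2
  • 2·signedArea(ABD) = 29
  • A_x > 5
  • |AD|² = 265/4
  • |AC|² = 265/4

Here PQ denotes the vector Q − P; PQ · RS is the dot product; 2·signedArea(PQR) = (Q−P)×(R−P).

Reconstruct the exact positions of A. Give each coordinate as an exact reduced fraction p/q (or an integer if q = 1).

A = (11/2, 5)

1. A_x = 11/2  [AD · CB = 9/2 ∩ 2·signedArea(ABD) = 29]
2. A_y = 5  [AD · CB = 9/2 ∩ 2·signedArea(ABD) = 29]
   → A = (11/2, 5)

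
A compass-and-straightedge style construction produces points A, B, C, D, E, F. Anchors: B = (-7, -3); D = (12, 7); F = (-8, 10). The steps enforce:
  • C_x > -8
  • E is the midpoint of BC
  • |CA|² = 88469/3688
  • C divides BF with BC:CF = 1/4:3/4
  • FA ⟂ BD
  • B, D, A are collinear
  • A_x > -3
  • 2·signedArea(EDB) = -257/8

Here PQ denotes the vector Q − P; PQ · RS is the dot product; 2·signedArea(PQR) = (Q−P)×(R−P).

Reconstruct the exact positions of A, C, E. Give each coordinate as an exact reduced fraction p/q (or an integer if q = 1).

A = (-1118/461, -273/461)
C = (-29/4, 1/4)
E = (-57/8, -11/8)

1. A_x = -1118/461  [B, D, A are collinear ∩ FA ⟂ BD]
2. A_y = -273/461  [B, D, A are collinear ∩ FA ⟂ BD]
   → A = (-1118/461, -273/461)
3. C_x = -29/4  [C divides BF with BC:CF = 1/4:3/4]
4. C_y = 1/4  [C divides BF with BC:CF = 1/4:3/4]
   → C = (-29/4, 1/4)
5. E_x = -57/8  [E is the midpoint of BC]
6. E_y = -11/8  [E is the midpoint of BC]
   → E = (-57/8, -11/8)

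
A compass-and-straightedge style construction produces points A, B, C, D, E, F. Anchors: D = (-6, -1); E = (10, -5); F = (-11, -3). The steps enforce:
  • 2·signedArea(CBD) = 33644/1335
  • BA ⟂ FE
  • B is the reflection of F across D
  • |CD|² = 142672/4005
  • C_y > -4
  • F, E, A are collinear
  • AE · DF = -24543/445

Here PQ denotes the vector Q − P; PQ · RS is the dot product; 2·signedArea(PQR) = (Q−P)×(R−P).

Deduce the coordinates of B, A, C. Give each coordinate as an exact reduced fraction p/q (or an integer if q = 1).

A = (-653/445, -1739/445)
B = (-1, 1)
C = (-366/445, -5299/1335)

1. B_x = -1  [B is the reflection of F across D]
2. B_y = 1  [B is the reflection of F across D]
   → B = (-1, 1)
3. A_x = -653/445  [F, E, A are collinear ∩ BA ⟂ FE]
4. A_y = -1739/445  [F, E, A are collinear ∩ BA ⟂ FE]
   → A = (-653/445, -1739/445)
5. C_x = -366/445  [line 2·x + -5·y + -24299/1335 = 0 ∩ |CD|² = 142672/4005]
6. C_y = -5299/1335  [line 2·x + -5·y + -24299/1335 = 0 ∩ |CD|² = 142672/4005]
   → C = (-366/445, -5299/1335)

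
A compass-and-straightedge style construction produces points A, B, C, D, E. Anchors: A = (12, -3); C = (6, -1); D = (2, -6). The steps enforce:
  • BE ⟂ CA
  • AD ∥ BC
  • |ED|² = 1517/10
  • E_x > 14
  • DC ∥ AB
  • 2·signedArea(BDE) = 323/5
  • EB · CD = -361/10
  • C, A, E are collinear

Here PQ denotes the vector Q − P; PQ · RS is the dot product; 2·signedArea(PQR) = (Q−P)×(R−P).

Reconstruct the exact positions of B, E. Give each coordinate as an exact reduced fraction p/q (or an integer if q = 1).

1. B_x = 16  [AD ∥ BC ∩ DC ∥ AB]
2. B_y = 2  [AD ∥ BC ∩ DC ∥ AB]
   → B = (16, 2)
3. E_x = 141/10  [C, A, E are collinear ∩ BE ⟂ CA]
4. E_y = -37/10  [C, A, E are collinear ∩ BE ⟂ CA]
   → E = (141/10, -37/10)

B = (16, 2)
E = (141/10, -37/10)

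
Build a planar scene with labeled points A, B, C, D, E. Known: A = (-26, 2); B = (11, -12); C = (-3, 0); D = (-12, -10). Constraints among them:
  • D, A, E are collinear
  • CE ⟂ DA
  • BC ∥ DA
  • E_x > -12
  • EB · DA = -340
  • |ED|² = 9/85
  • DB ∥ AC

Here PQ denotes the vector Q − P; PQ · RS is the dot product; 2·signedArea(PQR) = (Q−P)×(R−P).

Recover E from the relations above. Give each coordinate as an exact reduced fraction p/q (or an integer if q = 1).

E = (-999/85, -868/85)

1. E_x = -999/85  [D, A, E are collinear ∩ CE ⟂ DA]
2. E_y = -868/85  [D, A, E are collinear ∩ CE ⟂ DA]
   → E = (-999/85, -868/85)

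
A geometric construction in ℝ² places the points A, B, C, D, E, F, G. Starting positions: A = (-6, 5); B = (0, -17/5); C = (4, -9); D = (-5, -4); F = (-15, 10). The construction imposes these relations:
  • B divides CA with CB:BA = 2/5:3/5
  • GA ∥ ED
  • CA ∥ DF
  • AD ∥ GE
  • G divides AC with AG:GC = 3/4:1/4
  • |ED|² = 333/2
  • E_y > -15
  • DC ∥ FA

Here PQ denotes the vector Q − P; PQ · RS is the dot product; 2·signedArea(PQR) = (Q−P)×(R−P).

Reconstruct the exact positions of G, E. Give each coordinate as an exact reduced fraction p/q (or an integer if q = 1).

1. G_x = 3/2  [G divides AC with AG:GC = 3/4:1/4]
2. G_y = -11/2  [G divides AC with AG:GC = 3/4:1/4]
   → G = (3/2, -11/2)
3. E_x = 5/2  [GA ∥ ED ∩ AD ∥ GE]
4. E_y = -29/2  [GA ∥ ED ∩ AD ∥ GE]
   → E = (5/2, -29/2)

E = (5/2, -29/2)
G = (3/2, -11/2)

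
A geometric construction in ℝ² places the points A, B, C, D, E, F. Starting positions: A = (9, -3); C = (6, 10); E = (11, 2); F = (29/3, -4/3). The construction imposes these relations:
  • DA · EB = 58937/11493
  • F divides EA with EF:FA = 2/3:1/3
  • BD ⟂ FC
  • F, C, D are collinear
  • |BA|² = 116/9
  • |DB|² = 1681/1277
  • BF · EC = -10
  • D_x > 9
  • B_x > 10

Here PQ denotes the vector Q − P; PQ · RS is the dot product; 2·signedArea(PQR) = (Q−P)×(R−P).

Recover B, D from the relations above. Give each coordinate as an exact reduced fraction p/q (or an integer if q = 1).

B = (31/3, 1/3)
D = (35405/3831, -76/3831)

1. B_x = 31/3  [line 5·x + -8·y + -49 = 0 ∩ |BA|² = 116/9]
2. B_y = 1/3  [line 5·x + -8·y + -49 = 0 ∩ |BA|² = 116/9]
   → B = (31/3, 1/3)
3. D_x = 35405/3831  [F, C, D are collinear ∩ BD ⟂ FC]
4. D_y = -76/3831  [F, C, D are collinear ∩ BD ⟂ FC]
   → D = (35405/3831, -76/3831)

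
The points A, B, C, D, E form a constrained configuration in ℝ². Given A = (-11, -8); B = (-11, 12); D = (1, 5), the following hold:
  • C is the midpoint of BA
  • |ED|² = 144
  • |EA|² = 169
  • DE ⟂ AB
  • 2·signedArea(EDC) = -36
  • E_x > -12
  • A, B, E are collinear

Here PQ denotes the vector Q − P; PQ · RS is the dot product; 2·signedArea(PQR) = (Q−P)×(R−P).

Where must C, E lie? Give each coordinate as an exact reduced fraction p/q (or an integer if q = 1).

1. C_x = -11  [C is the midpoint of BA]
2. C_y = 2  [C is the midpoint of BA]
   → C = (-11, 2)
3. E_x = -11  [A, B, E are collinear ∩ DE ⟂ AB]
4. E_y = 5  [A, B, E are collinear ∩ DE ⟂ AB]
   → E = (-11, 5)

C = (-11, 2)
E = (-11, 5)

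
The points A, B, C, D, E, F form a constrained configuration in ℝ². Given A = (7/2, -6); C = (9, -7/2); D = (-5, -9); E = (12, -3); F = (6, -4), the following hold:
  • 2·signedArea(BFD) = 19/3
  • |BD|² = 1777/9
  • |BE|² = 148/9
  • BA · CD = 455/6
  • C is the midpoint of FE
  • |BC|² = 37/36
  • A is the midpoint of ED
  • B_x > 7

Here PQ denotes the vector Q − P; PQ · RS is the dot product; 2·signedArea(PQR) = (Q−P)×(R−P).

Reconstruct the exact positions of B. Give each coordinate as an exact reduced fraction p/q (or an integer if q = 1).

B = (8, -11/3)

1. B_x = 8  [2·signedArea(BFD) = 19/3 ∩ BA · CD = 455/6]
2. B_y = -11/3  [2·signedArea(BFD) = 19/3 ∩ BA · CD = 455/6]
   → B = (8, -11/3)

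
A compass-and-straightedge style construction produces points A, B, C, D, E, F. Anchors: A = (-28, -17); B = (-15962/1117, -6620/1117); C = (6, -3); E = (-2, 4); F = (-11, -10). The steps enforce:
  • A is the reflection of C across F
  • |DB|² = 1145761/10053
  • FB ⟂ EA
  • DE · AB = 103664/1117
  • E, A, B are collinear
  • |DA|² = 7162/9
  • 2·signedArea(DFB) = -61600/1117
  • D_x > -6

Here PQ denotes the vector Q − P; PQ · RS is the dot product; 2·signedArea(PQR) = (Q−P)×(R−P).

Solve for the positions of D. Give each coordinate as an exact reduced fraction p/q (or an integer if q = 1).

1. D_x = -5  [line -4550/1117·x + -3675/1117·y + -25200/1117 = 0 ∩ |DB|² = 1145761/10053]
2. D_y = -2/3  [line -4550/1117·x + -3675/1117·y + -25200/1117 = 0 ∩ |DB|² = 1145761/10053]
   → D = (-5, -2/3)

D = (-5, -2/3)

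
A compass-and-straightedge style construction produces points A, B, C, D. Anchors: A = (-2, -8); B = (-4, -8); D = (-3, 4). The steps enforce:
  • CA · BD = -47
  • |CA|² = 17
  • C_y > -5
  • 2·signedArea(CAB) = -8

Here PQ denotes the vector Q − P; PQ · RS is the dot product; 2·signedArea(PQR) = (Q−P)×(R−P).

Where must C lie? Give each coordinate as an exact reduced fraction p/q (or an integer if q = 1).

C = (-3, -4)

1. C_x = -3  [2·signedArea(CAB) = -8 ∩ CA · BD = -47]
2. C_y = -4  [2·signedArea(CAB) = -8 ∩ CA · BD = -47]
   → C = (-3, -4)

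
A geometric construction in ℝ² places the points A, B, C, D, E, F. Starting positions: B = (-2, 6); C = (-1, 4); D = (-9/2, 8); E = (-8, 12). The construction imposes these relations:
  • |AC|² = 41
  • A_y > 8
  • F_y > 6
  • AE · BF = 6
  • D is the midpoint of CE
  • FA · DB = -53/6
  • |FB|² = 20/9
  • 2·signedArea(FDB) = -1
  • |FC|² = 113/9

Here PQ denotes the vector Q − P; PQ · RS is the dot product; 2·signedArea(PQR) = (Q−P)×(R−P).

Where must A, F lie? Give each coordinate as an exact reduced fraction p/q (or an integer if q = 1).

A = (-5, 9)
F = (-10/3, 20/3)

1. F_x = -10/3  [line 2·x + 5/2·y + -10 = 0 ∩ |FC|² = 113/9]
2. F_y = 20/3  [line 2·x + 5/2·y + -10 = 0 ∩ |FC|² = 113/9]
   → F = (-10/3, 20/3)
3. A_x = -5  [AE · BF = 6 ∩ FA · DB = -53/6]
4. A_y = 9  [AE · BF = 6 ∩ FA · DB = -53/6]
   → A = (-5, 9)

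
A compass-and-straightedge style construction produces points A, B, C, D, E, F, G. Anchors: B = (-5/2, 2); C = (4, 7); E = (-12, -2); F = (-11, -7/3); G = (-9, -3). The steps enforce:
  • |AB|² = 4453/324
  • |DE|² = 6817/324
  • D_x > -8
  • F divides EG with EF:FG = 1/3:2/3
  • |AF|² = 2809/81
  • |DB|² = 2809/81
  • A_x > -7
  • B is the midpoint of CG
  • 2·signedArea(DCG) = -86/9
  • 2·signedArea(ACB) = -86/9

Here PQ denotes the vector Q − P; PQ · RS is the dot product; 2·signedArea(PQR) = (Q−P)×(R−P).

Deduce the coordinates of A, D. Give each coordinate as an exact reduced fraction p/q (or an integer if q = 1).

A = (-6, 7/9)
D = (-15/2, -10/9)

1. A_x = -6  [line 5·x + -13/2·y + 631/18 = 0 ∩ |AF|² = 2809/81]
2. A_y = 7/9  [line 5·x + -13/2·y + 631/18 = 0 ∩ |AF|² = 2809/81]
   → A = (-6, 7/9)
3. D_x = -15/2  [line 10·x + -13·y + 545/9 = 0 ∩ |DE|² = 6817/324]
4. D_y = -10/9  [line 10·x + -13·y + 545/9 = 0 ∩ |DE|² = 6817/324]
   → D = (-15/2, -10/9)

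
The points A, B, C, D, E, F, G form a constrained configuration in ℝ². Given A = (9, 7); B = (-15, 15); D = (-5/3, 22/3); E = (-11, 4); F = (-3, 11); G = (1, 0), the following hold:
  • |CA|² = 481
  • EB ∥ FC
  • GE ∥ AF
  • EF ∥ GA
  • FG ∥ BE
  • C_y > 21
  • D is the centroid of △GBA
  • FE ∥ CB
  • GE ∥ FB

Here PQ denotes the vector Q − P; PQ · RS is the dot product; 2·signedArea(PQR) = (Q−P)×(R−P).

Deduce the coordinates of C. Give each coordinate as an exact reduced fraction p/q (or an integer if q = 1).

C = (-7, 22)

1. C_x = -7  [FE ∥ CB ∩ EB ∥ FC]
2. C_y = 22  [FE ∥ CB ∩ EB ∥ FC]
   → C = (-7, 22)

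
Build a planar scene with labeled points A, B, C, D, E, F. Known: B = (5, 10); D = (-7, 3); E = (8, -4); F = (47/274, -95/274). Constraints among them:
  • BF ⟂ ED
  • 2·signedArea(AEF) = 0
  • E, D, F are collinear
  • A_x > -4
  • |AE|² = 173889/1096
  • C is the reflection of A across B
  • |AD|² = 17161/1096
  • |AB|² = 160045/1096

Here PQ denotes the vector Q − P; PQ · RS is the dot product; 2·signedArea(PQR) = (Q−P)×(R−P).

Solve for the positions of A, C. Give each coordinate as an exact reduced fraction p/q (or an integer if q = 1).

1. A_x = -1871/548  [line -1001/274·x + -2145/274·y + -286/137 = 0 ∩ |AD|² = 17161/1096]
2. A_y = 727/548  [line -1001/274·x + -2145/274·y + -286/137 = 0 ∩ |AD|² = 17161/1096]
   → A = (-1871/548, 727/548)
3. C_x = 7351/548  [C is the reflection of A across B]
4. C_y = 10233/548  [C is the reflection of A across B]
   → C = (7351/548, 10233/548)

A = (-1871/548, 727/548)
C = (7351/548, 10233/548)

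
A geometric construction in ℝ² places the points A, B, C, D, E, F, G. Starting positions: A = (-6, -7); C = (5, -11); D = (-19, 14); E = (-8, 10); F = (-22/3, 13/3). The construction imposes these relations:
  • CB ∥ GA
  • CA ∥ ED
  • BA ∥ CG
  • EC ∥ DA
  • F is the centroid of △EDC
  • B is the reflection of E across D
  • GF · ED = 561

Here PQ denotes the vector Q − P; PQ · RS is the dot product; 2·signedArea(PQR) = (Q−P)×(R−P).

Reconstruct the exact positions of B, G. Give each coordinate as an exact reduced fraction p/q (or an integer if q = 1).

B = (-30, 18)
G = (29, -36)

1. B_x = -30  [B is the reflection of E across D]
2. B_y = 18  [B is the reflection of E across D]
   → B = (-30, 18)
3. G_x = 29  [CB ∥ GA ∩ BA ∥ CG]
4. G_y = -36  [CB ∥ GA ∩ BA ∥ CG]
   → G = (29, -36)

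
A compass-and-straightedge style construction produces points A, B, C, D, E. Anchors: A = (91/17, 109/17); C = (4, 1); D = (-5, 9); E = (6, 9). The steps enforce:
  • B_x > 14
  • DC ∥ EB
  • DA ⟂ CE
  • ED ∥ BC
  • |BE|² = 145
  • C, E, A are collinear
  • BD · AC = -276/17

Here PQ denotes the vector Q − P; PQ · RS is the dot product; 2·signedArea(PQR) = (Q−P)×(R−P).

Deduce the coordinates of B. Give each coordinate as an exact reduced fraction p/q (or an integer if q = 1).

1. B_x = 15  [ED ∥ BC ∩ DC ∥ EB]
2. B_y = 1  [ED ∥ BC ∩ DC ∥ EB]
   → B = (15, 1)

B = (15, 1)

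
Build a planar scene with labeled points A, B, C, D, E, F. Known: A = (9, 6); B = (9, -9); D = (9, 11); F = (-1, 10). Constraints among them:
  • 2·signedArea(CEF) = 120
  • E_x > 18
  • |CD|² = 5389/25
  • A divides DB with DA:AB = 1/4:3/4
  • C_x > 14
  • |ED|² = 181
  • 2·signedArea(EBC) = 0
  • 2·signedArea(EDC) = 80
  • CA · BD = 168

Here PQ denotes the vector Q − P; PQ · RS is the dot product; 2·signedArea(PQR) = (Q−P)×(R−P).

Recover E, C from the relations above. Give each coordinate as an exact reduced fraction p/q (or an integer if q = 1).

1. C_y = -12/5  [CA · BD = 168]
2. C_x = 15  [|CD|² = 5389/25]
   → C = (15, -12/5)
3. E_x = 19  [2·signedArea(EBC) = 0 ∩ 2·signedArea(EDC) = 80]
4. E_y = 2  [2·signedArea(EBC) = 0 ∩ 2·signedArea(EDC) = 80]
   → E = (19, 2)

C = (15, -12/5)
E = (19, 2)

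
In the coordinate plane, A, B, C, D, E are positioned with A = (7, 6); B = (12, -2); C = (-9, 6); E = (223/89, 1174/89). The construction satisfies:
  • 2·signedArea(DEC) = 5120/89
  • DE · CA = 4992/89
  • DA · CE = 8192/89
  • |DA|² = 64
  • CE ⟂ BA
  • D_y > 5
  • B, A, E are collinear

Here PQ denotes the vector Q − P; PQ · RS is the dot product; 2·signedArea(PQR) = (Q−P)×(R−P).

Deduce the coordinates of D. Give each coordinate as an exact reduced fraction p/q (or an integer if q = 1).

D = (-1, 6)

1. D_x = -1  [DA · CE = 8192/89 ∩ DE · CA = 4992/89]
2. D_y = 6  [DA · CE = 8192/89 ∩ DE · CA = 4992/89]
   → D = (-1, 6)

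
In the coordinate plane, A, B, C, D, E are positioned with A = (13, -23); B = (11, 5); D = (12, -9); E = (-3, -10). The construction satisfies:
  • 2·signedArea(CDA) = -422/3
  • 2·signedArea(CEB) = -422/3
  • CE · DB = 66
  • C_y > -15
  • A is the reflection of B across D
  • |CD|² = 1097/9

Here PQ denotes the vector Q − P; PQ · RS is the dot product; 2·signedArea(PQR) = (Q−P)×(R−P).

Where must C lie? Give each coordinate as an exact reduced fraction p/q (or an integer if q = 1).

C = (7/3, -43/3)

1. C_x = 7/3  [CE · DB = 66 ∩ 2·signedArea(CDA) = -422/3]
2. C_y = -43/3  [CE · DB = 66 ∩ 2·signedArea(CDA) = -422/3]
   → C = (7/3, -43/3)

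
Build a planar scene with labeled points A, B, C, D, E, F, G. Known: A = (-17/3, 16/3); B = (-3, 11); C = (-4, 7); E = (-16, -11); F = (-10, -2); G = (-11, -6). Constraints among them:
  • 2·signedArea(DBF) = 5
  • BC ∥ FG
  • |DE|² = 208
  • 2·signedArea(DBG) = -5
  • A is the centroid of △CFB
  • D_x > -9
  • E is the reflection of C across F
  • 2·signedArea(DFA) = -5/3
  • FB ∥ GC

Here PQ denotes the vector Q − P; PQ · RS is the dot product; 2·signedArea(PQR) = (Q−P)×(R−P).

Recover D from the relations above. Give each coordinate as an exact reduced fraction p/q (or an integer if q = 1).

D = (-8, 1)

1. D_x = -8  [2·signedArea(DBF) = 5 ∩ 2·signedArea(DBG) = -5]
2. D_y = 1  [2·signedArea(DBF) = 5 ∩ 2·signedArea(DBG) = -5]
   → D = (-8, 1)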